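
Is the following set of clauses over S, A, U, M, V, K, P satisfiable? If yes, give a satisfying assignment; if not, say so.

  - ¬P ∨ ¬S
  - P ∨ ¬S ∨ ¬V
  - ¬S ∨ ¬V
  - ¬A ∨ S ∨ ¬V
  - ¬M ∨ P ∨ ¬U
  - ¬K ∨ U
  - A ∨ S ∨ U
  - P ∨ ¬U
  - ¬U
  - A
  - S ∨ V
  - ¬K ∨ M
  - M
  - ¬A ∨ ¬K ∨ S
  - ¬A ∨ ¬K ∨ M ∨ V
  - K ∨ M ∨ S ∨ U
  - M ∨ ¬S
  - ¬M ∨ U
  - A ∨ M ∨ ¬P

Case M = True:
  (¬U) forces U = False.
  Clause (¬M ∨ U) is falsified — contradiction.
Case M = False:
  Clause (M) is falsified — contradiction.
Both cases fail, so the formula is unsatisfiable.

Unsatisfiable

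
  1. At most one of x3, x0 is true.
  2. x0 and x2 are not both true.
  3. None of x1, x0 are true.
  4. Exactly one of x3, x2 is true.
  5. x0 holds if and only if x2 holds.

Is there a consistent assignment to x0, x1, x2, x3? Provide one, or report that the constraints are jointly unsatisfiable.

x0 = False, x1 = False, x2 = False, x3 = True

  (1) {x3, x0}: 1 true — at most one ✓
  (2) x0=F, x2=F — not both ✓
  (3) {x1, x0}: 0 true — none ✓
  (4) {x3, x2}: 1 true — exactly one ✓
  (5) x0=F, x2=F — same ✓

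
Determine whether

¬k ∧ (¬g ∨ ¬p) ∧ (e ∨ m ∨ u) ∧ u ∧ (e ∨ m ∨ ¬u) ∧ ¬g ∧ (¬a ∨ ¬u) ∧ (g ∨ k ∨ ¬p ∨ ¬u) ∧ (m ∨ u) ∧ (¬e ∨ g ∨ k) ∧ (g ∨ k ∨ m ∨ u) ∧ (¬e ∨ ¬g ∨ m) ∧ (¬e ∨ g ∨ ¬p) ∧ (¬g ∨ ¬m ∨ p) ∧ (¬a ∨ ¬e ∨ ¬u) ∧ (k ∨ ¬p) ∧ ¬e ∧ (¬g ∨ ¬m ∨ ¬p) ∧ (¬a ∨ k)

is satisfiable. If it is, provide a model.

k=F; g=F; e=F; u=T; m=T; p=F; a=F

Unit clause (¬k) forces k = False.
Unit clause (u) forces u = True.
Unit clause (¬g) forces g = False.
In (¬a ∨ ¬u) only ¬a is left, so a = False.
In (g ∨ k ∨ ¬p ∨ ¬u) only ¬p is left, so p = False.
In (¬e ∨ g ∨ k) only ¬e is left, so e = False.
In (e ∨ m ∨ ¬u) only m is left, so m = True.
All clauses satisfied.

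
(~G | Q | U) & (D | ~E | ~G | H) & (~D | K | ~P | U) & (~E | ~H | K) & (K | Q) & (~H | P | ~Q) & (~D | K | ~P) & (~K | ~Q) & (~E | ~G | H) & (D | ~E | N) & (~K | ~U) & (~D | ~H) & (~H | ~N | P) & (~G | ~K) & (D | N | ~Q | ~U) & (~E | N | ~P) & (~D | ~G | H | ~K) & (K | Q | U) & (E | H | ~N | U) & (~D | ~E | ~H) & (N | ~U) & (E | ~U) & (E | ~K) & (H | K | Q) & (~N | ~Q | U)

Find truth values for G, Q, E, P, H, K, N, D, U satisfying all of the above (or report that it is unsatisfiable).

Set G = False.
Set Q = True.
  then (~K | ~Q) forces K = False.
Set E = False.
  then (E | ~U) forces U = False.
  then (~N | ~Q | U) forces N = False.
Set P = True.
  then (~D | K | ~P | U) forces D = False.
Set H = False.
All clauses satisfied.

G = False; Q = True; E = False; P = True; H = False; K = False; N = False; D = False; U = False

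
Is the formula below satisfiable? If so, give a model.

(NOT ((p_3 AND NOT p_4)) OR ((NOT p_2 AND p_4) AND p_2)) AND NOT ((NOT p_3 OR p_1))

p_1 = False; p_2 = False; p_3 = True; p_4 = True

  NOT ((p_3 AND NOT p_4)) OR ((NOT p_2 AND p_4) AND p_2) = True
    NOT ((p_3 AND NOT p_4)) = True
      p_3 AND NOT p_4 = False
        NOT p_4 = False
    (NOT p_2 AND p_4) AND p_2 = False
      NOT p_2 AND p_4 = True
        NOT p_2 = True
  NOT ((NOT p_3 OR p_1)) = True
    NOT p_3 OR p_1 = False
      NOT p_3 = False
Both conjuncts True, so the formula holds.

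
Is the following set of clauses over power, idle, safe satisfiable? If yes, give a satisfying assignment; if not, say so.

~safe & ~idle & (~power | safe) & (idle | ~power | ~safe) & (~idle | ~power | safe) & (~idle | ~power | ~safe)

Unit clause (~safe) forces safe = False.
Unit clause (~idle) forces idle = False.
In (~power | safe) only ~power is left, so power = False.
Check each clause:
  (~safe): ~safe holds.
  (~idle): ~idle holds.
  (~power | safe): ~power holds.
  (idle | ~power | ~safe): ~power holds.
  (~idle | ~power | safe): ~idle holds.
  (~idle | ~power | ~safe): ~idle holds.
All clauses satisfied.

power = False, idle = False, safe = False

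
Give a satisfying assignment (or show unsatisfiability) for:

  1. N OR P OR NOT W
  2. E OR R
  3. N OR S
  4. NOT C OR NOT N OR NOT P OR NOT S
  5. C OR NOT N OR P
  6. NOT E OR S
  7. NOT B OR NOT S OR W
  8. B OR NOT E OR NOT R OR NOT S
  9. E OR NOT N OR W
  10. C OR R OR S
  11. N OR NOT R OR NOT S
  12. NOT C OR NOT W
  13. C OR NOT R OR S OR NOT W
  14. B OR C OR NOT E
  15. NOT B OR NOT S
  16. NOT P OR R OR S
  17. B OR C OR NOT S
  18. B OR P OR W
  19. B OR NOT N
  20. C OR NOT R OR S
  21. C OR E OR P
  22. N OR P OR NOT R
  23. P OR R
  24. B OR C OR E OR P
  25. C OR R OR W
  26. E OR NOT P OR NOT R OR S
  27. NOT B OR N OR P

S = True; E = True; W = False; P = True; N = False; C = True; B = False; R = False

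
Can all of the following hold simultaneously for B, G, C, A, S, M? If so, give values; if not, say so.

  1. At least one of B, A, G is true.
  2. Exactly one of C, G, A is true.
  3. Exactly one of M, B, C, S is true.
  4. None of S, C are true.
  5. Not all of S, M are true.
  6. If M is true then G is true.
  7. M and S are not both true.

B: True, G: False, C: False, A: True, S: False, M: False

  (1) {B, A, G}: 2 true — at least one ✓
  (2) {C, G, A}: 1 true — exactly one ✓
  (3) {M, B, C, S}: 1 true — exactly one ✓
  (4) {S, C}: 0 true — none ✓
  (5) {S, M}: 0/2 true — not all ✓
  (6) M=F ⇒ G: vacuous ✓
  (7) M=F, S=F — not both ✓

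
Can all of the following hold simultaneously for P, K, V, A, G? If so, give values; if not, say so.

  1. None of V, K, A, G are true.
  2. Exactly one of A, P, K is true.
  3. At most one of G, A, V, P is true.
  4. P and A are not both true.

P = True; K = False; V = False; A = False; G = False

  (1) {V, K, A, G}: 0 true — none ✓
  (2) {A, P, K}: 1 true — exactly one ✓
  (3) {G, A, V, P}: 1 true — at most one ✓
  (4) P=T, A=F — not both ✓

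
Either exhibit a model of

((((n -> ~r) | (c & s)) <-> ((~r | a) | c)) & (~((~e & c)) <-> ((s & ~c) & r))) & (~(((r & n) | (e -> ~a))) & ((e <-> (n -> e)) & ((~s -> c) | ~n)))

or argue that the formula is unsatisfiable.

n=F; a=T; c=F; r=T; e=T; s=T

  (((n -> ~r) | (c & s)) <-> ((~r | a) | c)) & (~((~e & c)) <-> ((s & ~c) & r)) = True
    ((n -> ~r) | (c & s)) <-> ((~r | a) | c) = True
      (n -> ~r) | (c & s) = True
        n -> ~r = True
          ~r = False
        c & s = False
      (~r | a) | c = True
        ~r | a = True
          ~r = False
    ~((~e & c)) <-> ((s & ~c) & r) = True
      ~((~e & c)) = True
        ~e & c = False
          ~e = False
      (s & ~c) & r = True
        s & ~c = True
          ~c = True
  ~(((r & n) | (e -> ~a))) & ((e <-> (n -> e)) & ((~s -> c) | ~n)) = True
    ~(((r & n) | (e -> ~a))) = True
      (r & n) | (e -> ~a) = False
        r & n = False
        e -> ~a = False
          ~a = False
    (e <-> (n -> e)) & ((~s -> c) | ~n) = True
      e <-> (n -> e) = True
        n -> e = True
      (~s -> c) | ~n = True
        ~s -> c = True
          ~s = False
        ~n = True
Both conjuncts True, so the formula holds.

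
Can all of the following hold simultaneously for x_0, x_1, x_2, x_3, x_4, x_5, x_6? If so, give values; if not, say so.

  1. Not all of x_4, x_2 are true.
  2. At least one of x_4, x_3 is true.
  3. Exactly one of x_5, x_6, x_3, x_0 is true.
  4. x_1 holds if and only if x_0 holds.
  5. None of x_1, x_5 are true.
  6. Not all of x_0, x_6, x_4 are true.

x_0 = False; x_1 = False; x_2 = True; x_3 = True; x_4 = False; x_5 = False; x_6 = False

  (1) {x_4, x_2}: 1/2 true — not all ✓
  (2) {x_4, x_3}: 1 true — at least one ✓
  (3) {x_5, x_6, x_3, x_0}: 1 true — exactly one ✓
  (4) x_1=F, x_0=F — same ✓
  (5) {x_1, x_5}: 0 true — none ✓
  (6) {x_0, x_6, x_4}: 0/3 true — not all ✓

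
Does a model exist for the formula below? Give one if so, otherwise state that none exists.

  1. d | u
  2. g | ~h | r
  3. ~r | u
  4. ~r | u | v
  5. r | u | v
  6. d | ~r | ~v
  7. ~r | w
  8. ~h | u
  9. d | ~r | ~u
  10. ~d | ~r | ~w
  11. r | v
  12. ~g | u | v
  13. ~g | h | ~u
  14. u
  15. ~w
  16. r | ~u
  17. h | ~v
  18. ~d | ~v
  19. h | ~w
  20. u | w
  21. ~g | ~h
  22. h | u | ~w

Unsatisfiable — no assignment works.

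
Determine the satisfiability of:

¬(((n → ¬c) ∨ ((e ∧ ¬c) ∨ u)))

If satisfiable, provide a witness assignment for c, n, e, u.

c=T; n=T; e=T; u=F

  ¬(((n → ¬c) ∨ ((e ∧ ¬c) ∨ u))) = True
    (n → ¬c) ∨ ((e ∧ ¬c) ∨ u) = False
      n → ¬c = False
        ¬c = False
      (e ∧ ¬c) ∨ u = False
        e ∧ ¬c = False
          ¬c = False
The formula evaluates to True.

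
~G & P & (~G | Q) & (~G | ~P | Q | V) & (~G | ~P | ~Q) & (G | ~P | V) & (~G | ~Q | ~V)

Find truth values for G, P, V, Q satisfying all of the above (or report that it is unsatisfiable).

Unit clause (~G) forces G = False.
Unit clause (P) forces P = True.
In (G | ~P | V) only V is left, so V = True.
Set Q = True.
Check each clause:
  (~G): ~G holds.
  (P): P holds.
  (~G | Q): ~G holds.
  (~G | ~P | Q | V): ~G holds.
  (~G | ~P | ~Q): ~G holds.
  (G | ~P | V): V holds.
  (~G | ~Q | ~V): ~G holds.
All clauses satisfied.

G: False, P: True, V: True, Q: True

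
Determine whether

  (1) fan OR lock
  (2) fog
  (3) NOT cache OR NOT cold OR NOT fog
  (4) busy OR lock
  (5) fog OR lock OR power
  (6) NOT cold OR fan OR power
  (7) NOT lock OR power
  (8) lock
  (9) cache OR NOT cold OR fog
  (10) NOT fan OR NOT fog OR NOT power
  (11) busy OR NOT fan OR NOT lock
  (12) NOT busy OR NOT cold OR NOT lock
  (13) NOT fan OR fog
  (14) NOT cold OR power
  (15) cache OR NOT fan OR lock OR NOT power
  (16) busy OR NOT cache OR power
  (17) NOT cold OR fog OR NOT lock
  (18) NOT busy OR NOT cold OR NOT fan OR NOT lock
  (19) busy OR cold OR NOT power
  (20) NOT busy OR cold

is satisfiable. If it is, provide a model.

fog = True, busy = False, cold = True, fan = False, cache = False, lock = True, power = True

Unit clause (fog) forces fog = True.
Unit clause (lock) forces lock = True.
In (NOT lock OR power) only power is left, so power = True.
In (NOT fan OR NOT fog OR NOT power) only NOT fan is left, so fan = False.
Try busy = True:
  (NOT busy OR NOT cold OR NOT lock) forces cold = False.
  clause (NOT busy OR cold) is falsified — backtrack.
So busy = False.
  then (busy OR cold OR NOT power) forces cold = True.
  then (NOT cache OR NOT cold OR NOT fog) forces cache = False.
All clauses satisfied.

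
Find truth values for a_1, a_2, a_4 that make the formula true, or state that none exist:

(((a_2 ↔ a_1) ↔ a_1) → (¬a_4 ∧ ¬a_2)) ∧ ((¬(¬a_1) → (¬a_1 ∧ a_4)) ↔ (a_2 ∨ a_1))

No satisfying assignment exists.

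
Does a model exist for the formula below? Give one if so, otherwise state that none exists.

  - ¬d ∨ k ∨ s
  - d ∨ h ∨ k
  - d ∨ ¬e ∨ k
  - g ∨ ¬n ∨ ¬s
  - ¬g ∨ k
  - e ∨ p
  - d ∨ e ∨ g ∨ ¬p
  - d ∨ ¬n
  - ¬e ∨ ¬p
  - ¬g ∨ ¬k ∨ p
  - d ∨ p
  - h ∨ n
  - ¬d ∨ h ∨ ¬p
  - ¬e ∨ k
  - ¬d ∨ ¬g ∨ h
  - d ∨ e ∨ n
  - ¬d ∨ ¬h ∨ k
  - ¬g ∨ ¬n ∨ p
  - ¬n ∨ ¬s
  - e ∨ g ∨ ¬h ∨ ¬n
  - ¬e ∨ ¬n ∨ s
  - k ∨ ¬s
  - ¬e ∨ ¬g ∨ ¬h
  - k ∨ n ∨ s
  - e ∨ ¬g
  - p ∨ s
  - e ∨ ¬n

p: True, n: False, d: True, k: True, s: False, e: False, h: True, g: False

Set p = True.
  then (¬e ∨ ¬p) forces e = False.
  then (e ∨ ¬g) forces g = False.
  then (e ∨ ¬n) forces n = False.
  then (d ∨ e ∨ g ∨ ¬p) forces d = True.
  then (h ∨ n) forces h = True.
  then (¬d ∨ ¬h ∨ k) forces k = True.
Set s = False.
All clauses satisfied.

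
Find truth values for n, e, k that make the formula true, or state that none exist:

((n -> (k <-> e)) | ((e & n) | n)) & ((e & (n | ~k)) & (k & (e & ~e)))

Case e = True: the conjunct ~e is False.
Case e = False: the conjunct e is False.
Both cases fail — unsatisfiable.

UNSATISFIABLE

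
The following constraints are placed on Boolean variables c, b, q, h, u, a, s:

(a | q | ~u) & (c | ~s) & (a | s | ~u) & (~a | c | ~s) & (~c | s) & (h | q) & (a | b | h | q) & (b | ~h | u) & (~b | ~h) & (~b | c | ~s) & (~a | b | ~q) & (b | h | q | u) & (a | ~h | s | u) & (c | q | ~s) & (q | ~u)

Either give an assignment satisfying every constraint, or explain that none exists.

c=T; b=T; q=T; h=F; u=F; a=F; s=T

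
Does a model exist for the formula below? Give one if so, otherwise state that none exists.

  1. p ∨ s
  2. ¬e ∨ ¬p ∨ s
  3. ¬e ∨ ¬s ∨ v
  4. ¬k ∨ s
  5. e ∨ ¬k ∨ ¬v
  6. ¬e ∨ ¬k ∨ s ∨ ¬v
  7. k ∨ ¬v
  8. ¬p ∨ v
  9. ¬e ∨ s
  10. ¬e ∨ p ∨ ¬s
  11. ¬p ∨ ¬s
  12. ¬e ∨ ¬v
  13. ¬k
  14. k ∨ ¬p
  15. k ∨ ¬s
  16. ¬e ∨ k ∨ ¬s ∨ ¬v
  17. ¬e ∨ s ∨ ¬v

No satisfying assignment exists.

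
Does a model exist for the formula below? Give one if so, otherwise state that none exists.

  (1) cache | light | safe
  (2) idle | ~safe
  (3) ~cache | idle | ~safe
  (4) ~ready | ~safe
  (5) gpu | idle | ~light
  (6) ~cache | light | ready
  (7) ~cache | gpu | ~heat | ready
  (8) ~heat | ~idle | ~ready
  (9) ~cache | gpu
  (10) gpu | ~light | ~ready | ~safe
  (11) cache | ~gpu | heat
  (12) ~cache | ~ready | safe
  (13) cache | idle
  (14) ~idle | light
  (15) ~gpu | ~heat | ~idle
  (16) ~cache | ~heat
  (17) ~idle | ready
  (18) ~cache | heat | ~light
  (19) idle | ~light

heat = False, light = True, safe = False, ready = True, cache = False, gpu = False, idle = True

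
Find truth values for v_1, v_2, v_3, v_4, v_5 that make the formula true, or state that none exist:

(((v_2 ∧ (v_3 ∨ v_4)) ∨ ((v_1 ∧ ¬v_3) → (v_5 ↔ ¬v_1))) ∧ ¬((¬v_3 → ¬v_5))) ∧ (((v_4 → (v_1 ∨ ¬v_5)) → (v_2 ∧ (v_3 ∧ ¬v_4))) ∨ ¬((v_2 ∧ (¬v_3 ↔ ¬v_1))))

v_1: True, v_2: True, v_3: False, v_4: True, v_5: True

  ((v_2 ∧ (v_3 ∨ v_4)) ∨ ((v_1 ∧ ¬v_3) → (v_5 ↔ ¬v_1))) ∧ ¬((¬v_3 → ¬v_5)) = True
    (v_2 ∧ (v_3 ∨ v_4)) ∨ ((v_1 ∧ ¬v_3) → (v_5 ↔ ¬v_1)) = True
      v_2 ∧ (v_3 ∨ v_4) = True
        v_3 ∨ v_4 = True
      (v_1 ∧ ¬v_3) → (v_5 ↔ ¬v_1) = False
        v_1 ∧ ¬v_3 = True
          ¬v_3 = True
        v_5 ↔ ¬v_1 = False
          ¬v_1 = False
    ¬((¬v_3 → ¬v_5)) = True
      ¬v_3 → ¬v_5 = False
        ¬v_3 = True
        ¬v_5 = False
  ((v_4 → (v_1 ∨ ¬v_5)) → (v_2 ∧ (v_3 ∧ ¬v_4))) ∨ ¬((v_2 ∧ (¬v_3 ↔ ¬v_1))) = True
    (v_4 → (v_1 ∨ ¬v_5)) → (v_2 ∧ (v_3 ∧ ¬v_4)) = False
      v_4 → (v_1 ∨ ¬v_5) = True
        v_1 ∨ ¬v_5 = True
          ¬v_5 = False
      v_2 ∧ (v_3 ∧ ¬v_4) = False
        v_3 ∧ ¬v_4 = False
          ¬v_4 = False
    ¬((v_2 ∧ (¬v_3 ↔ ¬v_1))) = True
      v_2 ∧ (¬v_3 ↔ ¬v_1) = False
        ¬v_3 ↔ ¬v_1 = False
          ¬v_3 = True
          ¬v_1 = False
Both conjuncts True, so the formula holds.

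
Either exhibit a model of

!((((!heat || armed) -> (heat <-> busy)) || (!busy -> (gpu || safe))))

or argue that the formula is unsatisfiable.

safe=F, gpu=F, armed=T, heat=T, busy=F

  !((((!heat || armed) -> (heat <-> busy)) || (!busy -> (gpu || safe)))) = True
    ((!heat || armed) -> (heat <-> busy)) || (!busy -> (gpu || safe)) = False
      (!heat || armed) -> (heat <-> busy) = False
        !heat || armed = True
          !heat = False
        heat <-> busy = False
      !busy -> (gpu || safe) = False
        !busy = True
        gpu || safe = False
The formula evaluates to True.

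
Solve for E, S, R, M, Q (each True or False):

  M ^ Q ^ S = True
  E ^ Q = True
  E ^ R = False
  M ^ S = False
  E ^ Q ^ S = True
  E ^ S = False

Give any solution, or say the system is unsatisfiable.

E = False, S = False, R = False, M = False, Q = True

M ^ Q ^ S = F ^ T ^ F = True ✓
E ^ Q = F ^ T = True ✓
E ^ R = F ^ F = False ✓
M ^ S = F ^ F = False ✓
E ^ Q ^ S = F ^ T ^ F = True ✓
E ^ S = F ^ F = False ✓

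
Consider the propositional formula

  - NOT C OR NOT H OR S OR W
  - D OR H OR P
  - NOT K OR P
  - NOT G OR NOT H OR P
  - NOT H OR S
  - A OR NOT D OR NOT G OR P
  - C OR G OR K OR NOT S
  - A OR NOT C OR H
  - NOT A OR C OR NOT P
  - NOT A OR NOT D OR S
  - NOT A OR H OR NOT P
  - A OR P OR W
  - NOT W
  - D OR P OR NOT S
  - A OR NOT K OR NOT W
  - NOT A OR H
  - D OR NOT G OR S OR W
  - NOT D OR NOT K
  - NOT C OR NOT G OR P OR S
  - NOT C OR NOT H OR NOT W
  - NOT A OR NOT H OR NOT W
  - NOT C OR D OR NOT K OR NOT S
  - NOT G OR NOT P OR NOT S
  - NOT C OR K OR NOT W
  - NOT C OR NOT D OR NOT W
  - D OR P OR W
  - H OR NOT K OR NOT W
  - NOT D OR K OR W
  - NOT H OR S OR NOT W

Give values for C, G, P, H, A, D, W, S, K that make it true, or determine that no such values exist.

C=T, G=F, P=T, H=T, A=F, D=F, W=F, S=T, K=F

Unit clause (NOT W) forces W = False.
Set C = True.
Set G = False.
Set P = True.
Set H = True.
  then (NOT C OR NOT H OR S OR W) forces S = True.
Set A = False.
Set D = False.
  then (NOT C OR D OR NOT K OR NOT S) forces K = False.
All clauses satisfied.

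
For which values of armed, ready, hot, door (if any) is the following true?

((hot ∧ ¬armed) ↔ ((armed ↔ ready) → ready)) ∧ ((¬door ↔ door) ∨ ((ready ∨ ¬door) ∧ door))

armed = False, ready = True, hot = True, door = True

  (hot ∧ ¬armed) ↔ ((armed ↔ ready) → ready) = True
    hot ∧ ¬armed = True
      ¬armed = True
    (armed ↔ ready) → ready = True
      armed ↔ ready = False
  (¬door ↔ door) ∨ ((ready ∨ ¬door) ∧ door) = True
    ¬door ↔ door = False
      ¬door = False
    (ready ∨ ¬door) ∧ door = True
      ready ∨ ¬door = True
        ¬door = False
Both conjuncts True, so the formula holds.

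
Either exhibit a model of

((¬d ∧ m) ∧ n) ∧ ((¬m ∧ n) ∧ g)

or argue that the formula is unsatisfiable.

The formula is unsatisfiable.

Case m = True: the conjunct ¬m is False.
Case m = False: the conjunct m is False.
Both cases fail — unsatisfiable.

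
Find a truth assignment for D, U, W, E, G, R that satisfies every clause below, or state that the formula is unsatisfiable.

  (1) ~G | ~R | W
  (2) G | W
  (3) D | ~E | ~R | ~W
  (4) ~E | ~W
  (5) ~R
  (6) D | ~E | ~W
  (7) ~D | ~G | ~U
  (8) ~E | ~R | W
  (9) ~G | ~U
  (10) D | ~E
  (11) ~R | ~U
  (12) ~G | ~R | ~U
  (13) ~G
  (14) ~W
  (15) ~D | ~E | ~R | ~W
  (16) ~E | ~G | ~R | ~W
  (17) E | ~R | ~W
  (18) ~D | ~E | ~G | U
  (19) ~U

Unsatisfiable

Case W = True:
  Clause (~W) is falsified — contradiction.
Case W = False:
  (G | W) forces G = True.
  Clause (~G) is falsified — contradiction.
Both cases fail, so the formula is unsatisfiable.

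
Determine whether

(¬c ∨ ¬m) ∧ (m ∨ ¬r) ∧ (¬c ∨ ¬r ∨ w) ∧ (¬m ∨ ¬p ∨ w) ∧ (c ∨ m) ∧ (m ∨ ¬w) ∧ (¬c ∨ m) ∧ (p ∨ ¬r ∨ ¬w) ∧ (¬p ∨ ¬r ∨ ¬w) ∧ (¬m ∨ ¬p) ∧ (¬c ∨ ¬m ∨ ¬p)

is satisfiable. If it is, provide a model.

r = False, c = False, w = False, p = False, m = True

Set r = False.
Try c = True:
  (¬c ∨ ¬m) forces m = False.
  clause (¬c ∨ m) is falsified — backtrack.
So c = False.
  then (c ∨ m) forces m = True.
  then (¬m ∨ ¬p) forces p = False.
Set w = False.
All clauses satisfied.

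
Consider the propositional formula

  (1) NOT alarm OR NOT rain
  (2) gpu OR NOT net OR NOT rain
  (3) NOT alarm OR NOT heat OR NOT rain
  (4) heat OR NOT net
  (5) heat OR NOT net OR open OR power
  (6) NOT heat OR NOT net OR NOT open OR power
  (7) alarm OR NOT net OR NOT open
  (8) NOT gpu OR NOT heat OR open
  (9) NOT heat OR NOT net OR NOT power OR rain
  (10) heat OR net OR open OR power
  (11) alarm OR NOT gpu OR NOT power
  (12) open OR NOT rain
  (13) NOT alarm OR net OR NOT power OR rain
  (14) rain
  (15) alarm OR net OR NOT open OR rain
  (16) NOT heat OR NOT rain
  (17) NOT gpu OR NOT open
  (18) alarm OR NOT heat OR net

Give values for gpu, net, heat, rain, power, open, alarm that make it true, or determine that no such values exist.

gpu: False, net: False, heat: False, rain: True, power: False, open: True, alarm: False

Unit clause (rain) forces rain = True.
In (NOT heat OR NOT rain) only NOT heat is left, so heat = False.
In (NOT alarm OR NOT rain) only NOT alarm is left, so alarm = False.
In (heat OR NOT net) only NOT net is left, so net = False.
In (open OR NOT rain) only open is left, so open = True.
In (NOT gpu OR NOT open) only NOT gpu is left, so gpu = False.
Set power = False.
All clauses satisfied.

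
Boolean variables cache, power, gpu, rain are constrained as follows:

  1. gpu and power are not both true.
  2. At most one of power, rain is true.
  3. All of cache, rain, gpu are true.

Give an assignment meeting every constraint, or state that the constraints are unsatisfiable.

cache=T, power=F, gpu=T, rain=T

  (1) gpu=T, power=F — not both ✓
  (2) {power, rain}: 1 true — at most one ✓
  (3) {cache, rain, gpu}: all 3 true ✓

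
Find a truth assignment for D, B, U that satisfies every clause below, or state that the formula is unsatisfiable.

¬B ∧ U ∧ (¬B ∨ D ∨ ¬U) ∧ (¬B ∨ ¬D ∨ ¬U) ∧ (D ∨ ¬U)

D = True, B = False, U = True

Unit clause (¬B) forces B = False.
Unit clause (U) forces U = True.
In (D ∨ ¬U) only D is left, so D = True.
All clauses satisfied.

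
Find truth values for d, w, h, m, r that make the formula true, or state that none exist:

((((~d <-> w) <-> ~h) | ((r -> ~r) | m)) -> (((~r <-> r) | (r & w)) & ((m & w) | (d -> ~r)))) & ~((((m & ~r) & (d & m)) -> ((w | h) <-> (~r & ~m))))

Case r = True: the conjunct ~((((m & ~r) & (d & m)) -> ((w | h) <-> (~r & ~m)))) becomes ~((False -> ~((w | h)))) = False.
Case r = False: the conjunct (((~d <-> w) <-> ~h) | ((r -> ~r) | m)) -> (((~r <-> r) | (r & w)) & ((m & w) | (d -> ~r))) becomes (((~d <-> w) <-> ~h) | True) -> (False & True) = False.
Both cases fail — unsatisfiable.

Unsatisfiable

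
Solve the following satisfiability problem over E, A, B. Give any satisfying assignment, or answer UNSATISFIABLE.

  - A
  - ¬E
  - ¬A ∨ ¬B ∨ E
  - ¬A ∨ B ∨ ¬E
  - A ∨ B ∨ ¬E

E = False; A = True; B = False

Unit clause (A) forces A = True.
Unit clause (¬E) forces E = False.
In (¬A ∨ ¬B ∨ E) only ¬B is left, so B = False.
Check each clause:
  (A): A holds.
  (¬E): ¬E holds.
  (¬A ∨ ¬B ∨ E): ¬B holds.
  (¬A ∨ B ∨ ¬E): ¬E holds.
  (A ∨ B ∨ ¬E): A holds.
All clauses satisfied.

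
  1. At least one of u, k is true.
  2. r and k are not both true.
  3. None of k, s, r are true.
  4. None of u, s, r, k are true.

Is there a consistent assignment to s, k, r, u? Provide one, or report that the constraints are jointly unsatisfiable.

Unsatisfiable — no assignment works.

Case k = True:
  Constraint (3) is violated (k=T) — contradiction.
Case k = False:
  (1) with k=F forces u = True.
  Constraint (4) is violated (u=T) — contradiction.
Both cases fail — unsatisfiable.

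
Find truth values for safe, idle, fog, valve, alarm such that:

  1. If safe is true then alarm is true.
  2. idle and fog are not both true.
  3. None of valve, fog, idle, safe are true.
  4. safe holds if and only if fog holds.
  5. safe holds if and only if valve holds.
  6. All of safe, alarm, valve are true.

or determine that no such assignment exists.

Case safe = True:
  Constraint (3) is violated (safe=T) — contradiction.
Case safe = False:
  Constraint (6) is violated (safe=F) — contradiction.
Both cases fail — unsatisfiable.

Unsatisfiable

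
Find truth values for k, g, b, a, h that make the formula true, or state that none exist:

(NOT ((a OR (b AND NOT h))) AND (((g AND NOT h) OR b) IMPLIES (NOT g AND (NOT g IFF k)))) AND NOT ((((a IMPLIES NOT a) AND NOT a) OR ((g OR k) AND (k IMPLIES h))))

Case a = True: the conjunct NOT ((a OR (b AND NOT h))) becomes NOT ((True OR (b AND NOT h))) = False.
Case a = False: the conjunct NOT ((((a IMPLIES NOT a) AND NOT a) OR ((g OR k) AND (k IMPLIES h)))) becomes NOT ((True OR ((g OR k) AND (k IMPLIES h)))) = False.
Both cases fail — unsatisfiable.

No satisfying assignment exists.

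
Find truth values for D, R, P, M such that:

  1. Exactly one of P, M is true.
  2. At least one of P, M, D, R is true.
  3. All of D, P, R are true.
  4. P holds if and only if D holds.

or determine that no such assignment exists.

D = True, R = True, P = True, M = False

  (1) {P, M}: 1 true — exactly one ✓
  (2) {P, M, D, R}: 3 true — at least one ✓
  (3) {D, P, R}: all 3 true ✓
  (4) P=T, D=T — same ✓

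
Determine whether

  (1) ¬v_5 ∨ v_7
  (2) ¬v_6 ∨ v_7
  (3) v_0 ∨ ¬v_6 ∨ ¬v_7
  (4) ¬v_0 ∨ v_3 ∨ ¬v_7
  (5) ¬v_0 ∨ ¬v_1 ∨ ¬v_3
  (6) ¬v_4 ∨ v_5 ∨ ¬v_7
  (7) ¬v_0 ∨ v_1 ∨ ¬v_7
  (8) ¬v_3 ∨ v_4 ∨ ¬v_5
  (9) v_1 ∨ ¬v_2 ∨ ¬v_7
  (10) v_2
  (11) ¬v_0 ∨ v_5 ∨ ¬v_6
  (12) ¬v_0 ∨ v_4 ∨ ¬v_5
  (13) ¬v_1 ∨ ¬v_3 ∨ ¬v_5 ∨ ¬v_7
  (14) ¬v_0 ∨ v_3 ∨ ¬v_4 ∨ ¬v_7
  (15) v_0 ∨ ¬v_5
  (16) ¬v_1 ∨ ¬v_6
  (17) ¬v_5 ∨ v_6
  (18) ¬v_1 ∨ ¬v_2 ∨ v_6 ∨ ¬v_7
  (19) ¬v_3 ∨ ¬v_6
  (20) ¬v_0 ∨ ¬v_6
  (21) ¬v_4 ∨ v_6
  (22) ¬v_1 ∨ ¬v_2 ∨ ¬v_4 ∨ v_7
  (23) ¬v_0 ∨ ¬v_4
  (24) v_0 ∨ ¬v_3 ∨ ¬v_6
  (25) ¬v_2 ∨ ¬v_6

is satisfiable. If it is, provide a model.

v_0 = True, v_1 = True, v_2 = True, v_3 = False, v_4 = False, v_5 = False, v_6 = False, v_7 = False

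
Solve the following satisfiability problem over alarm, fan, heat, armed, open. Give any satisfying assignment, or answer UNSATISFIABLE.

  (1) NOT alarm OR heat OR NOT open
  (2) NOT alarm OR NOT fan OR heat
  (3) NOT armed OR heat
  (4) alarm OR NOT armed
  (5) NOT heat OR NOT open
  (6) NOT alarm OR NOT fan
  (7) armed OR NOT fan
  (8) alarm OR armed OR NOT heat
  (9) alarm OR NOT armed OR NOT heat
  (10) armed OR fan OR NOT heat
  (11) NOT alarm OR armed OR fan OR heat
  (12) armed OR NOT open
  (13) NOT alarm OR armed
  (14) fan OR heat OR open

Try alarm = False:
  (alarm OR NOT armed) forces armed = False.
  (armed OR NOT fan) forces fan = False.
  (alarm OR armed OR NOT heat) forces heat = False.
  (armed OR NOT open) forces open = False.
  clause (fan OR heat OR open) is falsified — backtrack.
So alarm = True.
  then (NOT alarm OR NOT fan) forces fan = False.
  then (NOT alarm OR armed) forces armed = True.
  then (NOT armed OR heat) forces heat = True.
  then (NOT heat OR NOT open) forces open = False.
All clauses satisfied.

alarm = True, fan = False, heat = True, armed = True, open = False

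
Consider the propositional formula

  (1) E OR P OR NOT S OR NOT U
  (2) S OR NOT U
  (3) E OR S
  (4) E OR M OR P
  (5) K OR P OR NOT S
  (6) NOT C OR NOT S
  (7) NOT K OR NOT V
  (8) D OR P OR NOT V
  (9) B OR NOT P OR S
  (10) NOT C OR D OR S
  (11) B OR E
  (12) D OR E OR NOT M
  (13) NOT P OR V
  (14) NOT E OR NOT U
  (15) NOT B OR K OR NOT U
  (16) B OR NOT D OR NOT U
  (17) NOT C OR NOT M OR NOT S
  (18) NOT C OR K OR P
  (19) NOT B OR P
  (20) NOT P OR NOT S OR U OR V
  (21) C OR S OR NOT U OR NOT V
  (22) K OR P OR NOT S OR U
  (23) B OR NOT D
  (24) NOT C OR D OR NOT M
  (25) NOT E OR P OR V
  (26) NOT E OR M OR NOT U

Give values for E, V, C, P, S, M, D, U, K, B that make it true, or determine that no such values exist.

E: True, V: True, C: False, P: True, S: True, M: False, D: False, U: False, K: False, B: True

Set E = True.
  then (NOT E OR NOT U) forces U = False.
Set V = True.
  then (NOT K OR NOT V) forces K = False.
Set C = False.
Set P = True.
Set S = True.
Set M = False.
Set D = False.
Set B = True.
All clauses satisfied.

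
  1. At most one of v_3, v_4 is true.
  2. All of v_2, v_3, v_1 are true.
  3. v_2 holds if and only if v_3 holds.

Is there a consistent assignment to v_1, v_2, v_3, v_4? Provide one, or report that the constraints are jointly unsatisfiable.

v_1: True, v_2: True, v_3: True, v_4: False

  (1) {v_3, v_4}: 1 true — at most one ✓
  (2) {v_2, v_3, v_1}: all 3 true ✓
  (3) v_2=T, v_3=T — same ✓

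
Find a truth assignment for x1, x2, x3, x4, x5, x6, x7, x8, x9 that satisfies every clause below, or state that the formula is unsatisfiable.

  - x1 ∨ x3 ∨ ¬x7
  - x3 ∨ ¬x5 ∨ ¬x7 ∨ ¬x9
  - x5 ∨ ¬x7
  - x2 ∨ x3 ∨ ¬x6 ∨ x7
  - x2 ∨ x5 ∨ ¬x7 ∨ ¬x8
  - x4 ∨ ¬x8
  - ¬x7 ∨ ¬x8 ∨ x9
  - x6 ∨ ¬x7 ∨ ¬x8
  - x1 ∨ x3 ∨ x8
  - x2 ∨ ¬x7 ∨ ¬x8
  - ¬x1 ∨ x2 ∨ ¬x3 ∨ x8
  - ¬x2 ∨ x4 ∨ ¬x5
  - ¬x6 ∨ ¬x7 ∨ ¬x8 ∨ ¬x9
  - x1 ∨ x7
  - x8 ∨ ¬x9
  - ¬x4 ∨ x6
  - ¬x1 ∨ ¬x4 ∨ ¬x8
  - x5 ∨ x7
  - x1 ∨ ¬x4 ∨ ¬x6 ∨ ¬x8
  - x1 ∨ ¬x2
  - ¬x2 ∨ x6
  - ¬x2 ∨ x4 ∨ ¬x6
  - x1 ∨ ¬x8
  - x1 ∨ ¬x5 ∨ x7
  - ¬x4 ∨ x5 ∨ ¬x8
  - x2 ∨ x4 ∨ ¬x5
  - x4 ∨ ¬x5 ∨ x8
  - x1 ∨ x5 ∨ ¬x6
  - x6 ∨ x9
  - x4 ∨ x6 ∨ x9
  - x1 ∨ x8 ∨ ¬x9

Set x1 = True.
Set x2 = True.
  then (¬x2 ∨ x6) forces x6 = True.
  then (¬x2 ∨ x4 ∨ ¬x6) forces x4 = True.
  then (¬x1 ∨ ¬x4 ∨ ¬x8) forces x8 = False.
  then (x8 ∨ ¬x9) forces x9 = False.
Set x3 = True.
Set x5 = True.
Set x7 = True.
All clauses satisfied.

x1 = True, x2 = True, x3 = True, x4 = True, x5 = True, x6 = True, x7 = True, x8 = False, x9 = False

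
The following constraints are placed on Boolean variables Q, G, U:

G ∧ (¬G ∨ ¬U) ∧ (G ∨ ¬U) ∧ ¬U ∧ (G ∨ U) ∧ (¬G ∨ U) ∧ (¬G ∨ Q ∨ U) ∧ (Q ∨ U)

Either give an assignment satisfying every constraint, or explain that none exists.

Unsatisfiable

Case G = True:
  (¬G ∨ ¬U) forces U = False.
  Clause (¬G ∨ U) is falsified — contradiction.
Case G = False:
  Clause (G) is falsified — contradiction.
Both cases fail, so the formula is unsatisfiable.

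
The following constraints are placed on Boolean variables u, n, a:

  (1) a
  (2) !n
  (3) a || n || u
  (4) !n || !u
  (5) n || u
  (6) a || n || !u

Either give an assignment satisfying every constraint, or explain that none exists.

Unit clause (a) forces a = True.
Unit clause (!n) forces n = False.
In (n || u) only u is left, so u = True.
Check each clause:
  (a): a holds.
  (!n): !n holds.
  (a || n || u): a holds.
  (!n || !u): !n holds.
  (n || u): u holds.
  (a || n || !u): a holds.
All clauses satisfied.

u=T; n=F; a=T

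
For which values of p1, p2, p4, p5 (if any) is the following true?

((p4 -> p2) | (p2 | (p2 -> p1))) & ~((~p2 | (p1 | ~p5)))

p1: False; p2: True; p4: True; p5: True

  (p4 -> p2) | (p2 | (p2 -> p1)) = True
    p4 -> p2 = True
    p2 | (p2 -> p1) = True
      p2 -> p1 = False
  ~((~p2 | (p1 | ~p5))) = True
    ~p2 | (p1 | ~p5) = False
      ~p2 = False
      p1 | ~p5 = False
        ~p5 = False
Both conjuncts True, so the formula holds.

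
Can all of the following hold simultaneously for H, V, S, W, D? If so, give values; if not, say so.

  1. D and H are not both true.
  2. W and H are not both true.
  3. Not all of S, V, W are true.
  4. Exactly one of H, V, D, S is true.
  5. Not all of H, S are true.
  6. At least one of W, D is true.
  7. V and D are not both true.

H = False, V = False, S = False, W = False, D = True

  (1) D=T, H=F — not both ✓
  (2) W=F, H=F — not both ✓
  (3) {S, V, W}: 0/3 true — not all ✓
  (4) {H, V, D, S}: 1 true — exactly one ✓
  (5) {H, S}: 0/2 true — not all ✓
  (6) {W, D}: 1 true — at least one ✓
  (7) V=F, D=T — not both ✓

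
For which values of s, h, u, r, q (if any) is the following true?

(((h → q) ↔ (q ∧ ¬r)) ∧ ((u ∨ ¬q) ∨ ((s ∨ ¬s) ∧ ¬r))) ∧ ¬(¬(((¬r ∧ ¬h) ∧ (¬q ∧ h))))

Unsatisfiable

The conjunct ¬(¬(((¬r ∧ ¬h) ∧ (¬q ∧ h)))) is unsatisfiable on its own:
  h=F, r=F, q=F: evaluates to False.
  h=F, r=F, q=T: evaluates to False.
  h=F, r=T, q=F: evaluates to False.
  h=F, r=T, q=T: evaluates to False.
  h=T, r=F, q=F: evaluates to False.
  h=T, r=F, q=T: evaluates to False.
  h=T, r=T, q=F: evaluates to False.
  h=T, r=T, q=T: evaluates to False.
So the whole conjunction is unsatisfiable.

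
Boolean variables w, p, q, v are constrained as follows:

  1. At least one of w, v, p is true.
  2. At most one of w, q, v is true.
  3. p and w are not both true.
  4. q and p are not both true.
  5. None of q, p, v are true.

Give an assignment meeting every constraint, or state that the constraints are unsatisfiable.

w = True; p = False; q = False; v = False

  (1) {w, v, p}: 1 true — at least one ✓
  (2) {w, q, v}: 1 true — at most one ✓
  (3) p=F, w=T — not both ✓
  (4) q=F, p=F — not both ✓
  (5) {q, p, v}: 0 true — none ✓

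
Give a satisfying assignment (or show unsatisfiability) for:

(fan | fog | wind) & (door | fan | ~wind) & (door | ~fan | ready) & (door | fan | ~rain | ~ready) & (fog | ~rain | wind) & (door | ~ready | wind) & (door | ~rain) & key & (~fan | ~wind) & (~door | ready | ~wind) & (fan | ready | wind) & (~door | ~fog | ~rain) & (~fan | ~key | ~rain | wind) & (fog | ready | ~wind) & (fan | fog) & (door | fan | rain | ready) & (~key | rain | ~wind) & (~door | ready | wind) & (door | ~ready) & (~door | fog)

Unit clause (key) forces key = True.
Try door = False:
  (door | ~rain) forces rain = False.
  (~key | rain | ~wind) forces wind = False.
  (door | ~ready | wind) forces ready = False.
  (door | ~fan | ready) forces fan = False.
  clause (fan | ready | wind) is falsified — backtrack.
So door = True.
  then (~door | fog) forces fog = True.
  then (~door | ~fog | ~rain) forces rain = False.
  then (~key | rain | ~wind) forces wind = False.
  then (~door | ready | wind) forces ready = True.
Set fan = True.
All clauses satisfied.

door = True, ready = True, key = True, rain = False, fan = True, wind = False, fog = True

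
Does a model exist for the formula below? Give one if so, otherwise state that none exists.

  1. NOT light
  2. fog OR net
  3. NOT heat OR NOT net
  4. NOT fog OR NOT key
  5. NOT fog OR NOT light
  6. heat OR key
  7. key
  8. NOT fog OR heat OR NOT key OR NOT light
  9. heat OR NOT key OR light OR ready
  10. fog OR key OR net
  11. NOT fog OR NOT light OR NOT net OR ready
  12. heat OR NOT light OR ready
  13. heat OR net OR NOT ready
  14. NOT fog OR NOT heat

light=F, ready=T, fog=F, key=T, net=T, heat=F

Unit clause (NOT light) forces light = False.
Unit clause (key) forces key = True.
In (NOT fog OR NOT key) only NOT fog is left, so fog = False.
In (fog OR net) only net is left, so net = True.
In (NOT heat OR NOT net) only NOT heat is left, so heat = False.
In (heat OR NOT key OR light OR ready) only ready is left, so ready = True.
All clauses satisfied.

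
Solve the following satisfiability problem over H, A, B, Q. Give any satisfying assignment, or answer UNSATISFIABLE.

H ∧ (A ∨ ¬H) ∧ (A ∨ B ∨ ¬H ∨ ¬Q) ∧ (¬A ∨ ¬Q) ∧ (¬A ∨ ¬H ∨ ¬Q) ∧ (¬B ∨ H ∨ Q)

Unit clause (H) forces H = True.
In (A ∨ ¬H) only A is left, so A = True.
In (¬A ∨ ¬Q) only ¬Q is left, so Q = False.
Set B = False.
Check each clause:
  (H): H holds.
  (A ∨ ¬H): A holds.
  (A ∨ B ∨ ¬H ∨ ¬Q): A holds.
  (¬A ∨ ¬Q): ¬Q holds.
  (¬A ∨ ¬H ∨ ¬Q): ¬Q holds.
  (¬B ∨ H ∨ Q): ¬B holds.
All clauses satisfied.

H = True, A = True, B = False, Q = False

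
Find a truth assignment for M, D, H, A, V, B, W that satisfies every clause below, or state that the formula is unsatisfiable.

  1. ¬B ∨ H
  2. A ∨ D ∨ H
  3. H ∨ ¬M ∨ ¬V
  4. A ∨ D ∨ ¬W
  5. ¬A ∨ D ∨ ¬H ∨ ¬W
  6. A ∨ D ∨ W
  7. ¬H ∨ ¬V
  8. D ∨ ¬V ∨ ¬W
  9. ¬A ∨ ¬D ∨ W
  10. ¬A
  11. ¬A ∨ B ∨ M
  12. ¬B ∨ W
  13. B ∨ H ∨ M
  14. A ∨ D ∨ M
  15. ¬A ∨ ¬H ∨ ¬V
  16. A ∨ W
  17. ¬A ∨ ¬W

Unit clause (¬A) forces A = False.
In (A ∨ W) only W is left, so W = True.
In (A ∨ D ∨ ¬W) only D is left, so D = True.
Set M = False.
Try H = False:
  (¬B ∨ H) forces B = False.
  clause (B ∨ H ∨ M) is falsified — backtrack.
So H = True.
  then (¬H ∨ ¬V) forces V = False.
Set B = False.
All clauses satisfied.

M: False, D: True, H: True, A: False, V: False, B: False, W: True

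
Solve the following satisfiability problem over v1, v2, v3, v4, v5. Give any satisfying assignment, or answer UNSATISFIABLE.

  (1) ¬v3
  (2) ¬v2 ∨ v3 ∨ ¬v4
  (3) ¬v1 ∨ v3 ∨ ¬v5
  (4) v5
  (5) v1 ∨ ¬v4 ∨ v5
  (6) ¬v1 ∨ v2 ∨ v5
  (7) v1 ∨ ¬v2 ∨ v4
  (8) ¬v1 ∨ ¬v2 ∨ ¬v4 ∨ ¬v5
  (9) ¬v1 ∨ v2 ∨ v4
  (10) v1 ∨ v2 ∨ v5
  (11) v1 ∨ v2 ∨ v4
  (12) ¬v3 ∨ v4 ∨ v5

Unit clause (¬v3) forces v3 = False.
Unit clause (v5) forces v5 = True.
In (¬v1 ∨ v3 ∨ ¬v5) only ¬v1 is left, so v1 = False.
Try v2 = True:
  (¬v2 ∨ v3 ∨ ¬v4) forces v4 = False.
  clause (v1 ∨ ¬v2 ∨ v4) is falsified — backtrack.
So v2 = False.
  then (v1 ∨ v2 ∨ v4) forces v4 = True.
All clauses satisfied.

v1=F, v2=F, v3=F, v4=T, v5=T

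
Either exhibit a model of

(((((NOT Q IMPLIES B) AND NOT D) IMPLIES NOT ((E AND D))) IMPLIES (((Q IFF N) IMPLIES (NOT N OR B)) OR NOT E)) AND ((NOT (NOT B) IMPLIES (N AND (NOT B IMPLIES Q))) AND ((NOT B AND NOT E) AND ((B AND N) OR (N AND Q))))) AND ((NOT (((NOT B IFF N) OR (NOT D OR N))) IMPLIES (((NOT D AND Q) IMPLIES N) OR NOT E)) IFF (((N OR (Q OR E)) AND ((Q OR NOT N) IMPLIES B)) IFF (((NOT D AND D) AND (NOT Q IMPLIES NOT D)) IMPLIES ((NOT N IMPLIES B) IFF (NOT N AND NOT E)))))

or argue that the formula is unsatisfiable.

UNSATISFIABLE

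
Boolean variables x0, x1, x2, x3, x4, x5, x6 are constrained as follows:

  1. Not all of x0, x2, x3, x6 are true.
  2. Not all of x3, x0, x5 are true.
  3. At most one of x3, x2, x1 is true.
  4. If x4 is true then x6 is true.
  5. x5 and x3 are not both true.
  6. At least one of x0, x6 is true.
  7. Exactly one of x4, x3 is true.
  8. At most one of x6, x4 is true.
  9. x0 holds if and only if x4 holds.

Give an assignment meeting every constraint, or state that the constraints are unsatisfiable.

x0: False, x1: False, x2: False, x3: True, x4: False, x5: False, x6: True

  (1) {x0, x2, x3, x6}: 2/4 true — not all ✓
  (2) {x3, x0, x5}: 1/3 true — not all ✓
  (3) {x3, x2, x1}: 1 true — at most one ✓
  (4) x4=F ⇒ x6: vacuous ✓
  (5) x5=F, x3=T — not both ✓
  (6) {x0, x6}: 1 true — at least one ✓
  (7) {x4, x3}: 1 true — exactly one ✓
  (8) {x6, x4}: 1 true — at most one ✓
  (9) x0=F, x4=F — same ✓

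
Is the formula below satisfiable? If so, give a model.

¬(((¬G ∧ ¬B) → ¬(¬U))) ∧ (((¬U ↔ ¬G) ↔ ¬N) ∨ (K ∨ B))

N=F, U=F, G=F, B=F, K=F

  ¬(((¬G ∧ ¬B) → ¬(¬U))) = True
    (¬G ∧ ¬B) → ¬(¬U) = False
      ¬G ∧ ¬B = True
        ¬G = True
        ¬B = True
      ¬(¬U) = False
        ¬U = True
  ((¬U ↔ ¬G) ↔ ¬N) ∨ (K ∨ B) = True
    (¬U ↔ ¬G) ↔ ¬N = True
      ¬U ↔ ¬G = True
        ¬U = True
        ¬G = True
      ¬N = True
    K ∨ B = False
Both conjuncts True, so the formula holds.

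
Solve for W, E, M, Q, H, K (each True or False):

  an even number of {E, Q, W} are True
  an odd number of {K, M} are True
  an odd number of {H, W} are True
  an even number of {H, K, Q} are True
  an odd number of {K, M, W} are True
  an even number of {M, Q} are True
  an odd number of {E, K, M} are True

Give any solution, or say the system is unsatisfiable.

W=F, E=F, M=F, Q=F, H=T, K=T

{E, Q, W}: 0 true → even ✓
{K, M}: 1 true → odd ✓
{H, W}: 1 true → odd ✓
{H, K, Q}: 2 true → even ✓
{K, M, W}: 1 true → odd ✓
{M, Q}: 0 true → even ✓
{E, K, M}: 1 true → odd ✓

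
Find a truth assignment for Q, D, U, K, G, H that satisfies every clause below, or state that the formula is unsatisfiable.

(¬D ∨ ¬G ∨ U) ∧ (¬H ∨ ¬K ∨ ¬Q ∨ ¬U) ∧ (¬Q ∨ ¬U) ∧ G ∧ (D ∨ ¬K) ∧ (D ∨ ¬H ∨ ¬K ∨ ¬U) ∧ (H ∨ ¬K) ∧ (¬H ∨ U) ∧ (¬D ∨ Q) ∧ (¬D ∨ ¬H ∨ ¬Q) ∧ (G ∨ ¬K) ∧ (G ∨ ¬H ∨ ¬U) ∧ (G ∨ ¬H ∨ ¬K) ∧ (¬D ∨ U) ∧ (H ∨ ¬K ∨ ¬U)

Unit clause (G) forces G = True.
Set Q = False.
  then (¬D ∨ Q) forces D = False.
  then (D ∨ ¬K) forces K = False.
Set U = True.
Set H = True.
All clauses satisfied.

Q = False, D = False, U = True, K = False, G = True, H = True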